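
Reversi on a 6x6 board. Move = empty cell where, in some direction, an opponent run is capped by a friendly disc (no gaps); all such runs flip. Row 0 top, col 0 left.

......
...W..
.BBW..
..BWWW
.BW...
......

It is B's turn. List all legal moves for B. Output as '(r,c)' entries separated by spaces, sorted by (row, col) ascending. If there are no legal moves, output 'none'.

(0,2): no bracket -> illegal
(0,3): no bracket -> illegal
(0,4): flips 1 -> legal
(1,2): no bracket -> illegal
(1,4): flips 1 -> legal
(2,4): flips 1 -> legal
(2,5): no bracket -> illegal
(3,1): no bracket -> illegal
(4,3): flips 1 -> legal
(4,4): flips 1 -> legal
(4,5): no bracket -> illegal
(5,1): no bracket -> illegal
(5,2): flips 1 -> legal
(5,3): no bracket -> illegal

Answer: (0,4) (1,4) (2,4) (4,3) (4,4) (5,2)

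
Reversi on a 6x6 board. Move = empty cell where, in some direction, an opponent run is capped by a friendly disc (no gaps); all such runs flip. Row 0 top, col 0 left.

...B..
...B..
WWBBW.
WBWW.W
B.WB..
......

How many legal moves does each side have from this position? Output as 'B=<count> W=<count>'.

Answer: B=8 W=9

Derivation:
-- B to move --
(1,0): flips 4 -> legal
(1,1): flips 1 -> legal
(1,2): no bracket -> illegal
(1,4): no bracket -> illegal
(1,5): no bracket -> illegal
(2,5): flips 1 -> legal
(3,4): flips 2 -> legal
(4,1): flips 2 -> legal
(4,4): flips 1 -> legal
(4,5): no bracket -> illegal
(5,1): no bracket -> illegal
(5,2): flips 2 -> legal
(5,3): flips 1 -> legal
B mobility = 8
-- W to move --
(0,2): flips 1 -> legal
(0,4): no bracket -> illegal
(1,1): flips 1 -> legal
(1,2): flips 1 -> legal
(1,4): flips 1 -> legal
(3,4): no bracket -> illegal
(4,1): flips 1 -> legal
(4,4): flips 1 -> legal
(5,0): flips 1 -> legal
(5,1): no bracket -> illegal
(5,2): no bracket -> illegal
(5,3): flips 1 -> legal
(5,4): flips 1 -> legal
W mobility = 9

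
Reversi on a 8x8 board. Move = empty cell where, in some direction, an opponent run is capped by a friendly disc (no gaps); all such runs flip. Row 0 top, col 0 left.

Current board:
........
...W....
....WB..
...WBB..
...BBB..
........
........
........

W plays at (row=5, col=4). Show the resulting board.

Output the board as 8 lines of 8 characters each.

Answer: ........
...W....
....WB..
...WWB..
...BWB..
....W...
........
........

Derivation:
Place W at (5,4); scan 8 dirs for brackets.
Dir NW: opp run (4,3), next='.' -> no flip
Dir N: opp run (4,4) (3,4) capped by W -> flip
Dir NE: opp run (4,5), next='.' -> no flip
Dir W: first cell '.' (not opp) -> no flip
Dir E: first cell '.' (not opp) -> no flip
Dir SW: first cell '.' (not opp) -> no flip
Dir S: first cell '.' (not opp) -> no flip
Dir SE: first cell '.' (not opp) -> no flip
All flips: (3,4) (4,4)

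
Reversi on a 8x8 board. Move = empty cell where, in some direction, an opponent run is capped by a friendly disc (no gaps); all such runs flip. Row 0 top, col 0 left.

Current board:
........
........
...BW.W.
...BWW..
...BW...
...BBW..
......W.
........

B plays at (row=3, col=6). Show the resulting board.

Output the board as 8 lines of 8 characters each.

Answer: ........
........
...BW.W.
...BBBB.
...BW...
...BBW..
......W.
........

Derivation:
Place B at (3,6); scan 8 dirs for brackets.
Dir NW: first cell '.' (not opp) -> no flip
Dir N: opp run (2,6), next='.' -> no flip
Dir NE: first cell '.' (not opp) -> no flip
Dir W: opp run (3,5) (3,4) capped by B -> flip
Dir E: first cell '.' (not opp) -> no flip
Dir SW: first cell '.' (not opp) -> no flip
Dir S: first cell '.' (not opp) -> no flip
Dir SE: first cell '.' (not opp) -> no flip
All flips: (3,4) (3,5)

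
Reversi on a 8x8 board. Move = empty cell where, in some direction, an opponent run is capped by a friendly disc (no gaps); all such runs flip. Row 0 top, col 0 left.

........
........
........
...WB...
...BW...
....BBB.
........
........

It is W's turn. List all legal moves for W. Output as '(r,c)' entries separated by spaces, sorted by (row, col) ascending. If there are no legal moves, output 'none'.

Answer: (2,4) (3,5) (4,2) (5,3) (6,4) (6,6)

Derivation:
(2,3): no bracket -> illegal
(2,4): flips 1 -> legal
(2,5): no bracket -> illegal
(3,2): no bracket -> illegal
(3,5): flips 1 -> legal
(4,2): flips 1 -> legal
(4,5): no bracket -> illegal
(4,6): no bracket -> illegal
(4,7): no bracket -> illegal
(5,2): no bracket -> illegal
(5,3): flips 1 -> legal
(5,7): no bracket -> illegal
(6,3): no bracket -> illegal
(6,4): flips 1 -> legal
(6,5): no bracket -> illegal
(6,6): flips 1 -> legal
(6,7): no bracket -> illegal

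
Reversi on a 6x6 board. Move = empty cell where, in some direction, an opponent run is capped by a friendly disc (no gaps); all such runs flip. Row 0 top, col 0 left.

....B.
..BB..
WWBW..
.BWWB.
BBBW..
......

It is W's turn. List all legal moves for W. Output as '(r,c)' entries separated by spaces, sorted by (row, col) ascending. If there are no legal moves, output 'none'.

(0,1): flips 1 -> legal
(0,2): flips 2 -> legal
(0,3): flips 2 -> legal
(0,5): no bracket -> illegal
(1,1): flips 1 -> legal
(1,4): no bracket -> illegal
(1,5): no bracket -> illegal
(2,4): no bracket -> illegal
(2,5): flips 1 -> legal
(3,0): flips 1 -> legal
(3,5): flips 1 -> legal
(4,4): no bracket -> illegal
(4,5): flips 1 -> legal
(5,0): flips 1 -> legal
(5,1): flips 3 -> legal
(5,2): flips 1 -> legal
(5,3): flips 2 -> legal

Answer: (0,1) (0,2) (0,3) (1,1) (2,5) (3,0) (3,5) (4,5) (5,0) (5,1) (5,2) (5,3)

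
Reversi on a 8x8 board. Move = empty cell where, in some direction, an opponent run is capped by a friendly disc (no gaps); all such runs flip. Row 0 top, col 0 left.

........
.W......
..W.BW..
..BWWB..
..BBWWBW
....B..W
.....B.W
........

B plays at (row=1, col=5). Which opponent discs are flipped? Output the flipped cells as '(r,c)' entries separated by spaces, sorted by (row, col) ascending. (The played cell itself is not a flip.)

Dir NW: first cell '.' (not opp) -> no flip
Dir N: first cell '.' (not opp) -> no flip
Dir NE: first cell '.' (not opp) -> no flip
Dir W: first cell '.' (not opp) -> no flip
Dir E: first cell '.' (not opp) -> no flip
Dir SW: first cell 'B' (not opp) -> no flip
Dir S: opp run (2,5) capped by B -> flip
Dir SE: first cell '.' (not opp) -> no flip

Answer: (2,5)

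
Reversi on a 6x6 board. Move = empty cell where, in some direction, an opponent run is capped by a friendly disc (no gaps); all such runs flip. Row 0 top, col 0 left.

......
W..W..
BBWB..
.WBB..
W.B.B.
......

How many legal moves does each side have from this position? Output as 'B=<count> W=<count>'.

-- B to move --
(0,0): flips 1 -> legal
(0,1): no bracket -> illegal
(0,2): no bracket -> illegal
(0,3): flips 1 -> legal
(0,4): no bracket -> illegal
(1,1): flips 1 -> legal
(1,2): flips 1 -> legal
(1,4): no bracket -> illegal
(2,4): no bracket -> illegal
(3,0): flips 1 -> legal
(4,1): flips 1 -> legal
(5,0): no bracket -> illegal
(5,1): no bracket -> illegal
B mobility = 6
-- W to move --
(1,1): flips 1 -> legal
(1,2): no bracket -> illegal
(1,4): no bracket -> illegal
(2,4): flips 1 -> legal
(3,0): flips 1 -> legal
(3,4): flips 2 -> legal
(3,5): no bracket -> illegal
(4,1): no bracket -> illegal
(4,3): flips 4 -> legal
(4,5): no bracket -> illegal
(5,1): no bracket -> illegal
(5,2): flips 2 -> legal
(5,3): flips 1 -> legal
(5,4): no bracket -> illegal
(5,5): flips 2 -> legal
W mobility = 8

Answer: B=6 W=8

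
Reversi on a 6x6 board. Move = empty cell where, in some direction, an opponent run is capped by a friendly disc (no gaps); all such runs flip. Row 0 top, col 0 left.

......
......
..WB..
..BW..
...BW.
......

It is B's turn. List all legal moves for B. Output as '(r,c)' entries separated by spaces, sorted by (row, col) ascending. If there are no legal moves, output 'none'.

Answer: (1,2) (2,1) (3,4) (4,5)

Derivation:
(1,1): no bracket -> illegal
(1,2): flips 1 -> legal
(1,3): no bracket -> illegal
(2,1): flips 1 -> legal
(2,4): no bracket -> illegal
(3,1): no bracket -> illegal
(3,4): flips 1 -> legal
(3,5): no bracket -> illegal
(4,2): no bracket -> illegal
(4,5): flips 1 -> legal
(5,3): no bracket -> illegal
(5,4): no bracket -> illegal
(5,5): no bracket -> illegal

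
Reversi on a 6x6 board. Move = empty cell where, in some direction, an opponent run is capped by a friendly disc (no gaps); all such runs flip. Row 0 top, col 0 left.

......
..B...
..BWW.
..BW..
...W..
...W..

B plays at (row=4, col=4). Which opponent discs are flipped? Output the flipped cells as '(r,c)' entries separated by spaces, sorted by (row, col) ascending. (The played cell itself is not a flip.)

Dir NW: opp run (3,3) capped by B -> flip
Dir N: first cell '.' (not opp) -> no flip
Dir NE: first cell '.' (not opp) -> no flip
Dir W: opp run (4,3), next='.' -> no flip
Dir E: first cell '.' (not opp) -> no flip
Dir SW: opp run (5,3), next=edge -> no flip
Dir S: first cell '.' (not opp) -> no flip
Dir SE: first cell '.' (not opp) -> no flip

Answer: (3,3)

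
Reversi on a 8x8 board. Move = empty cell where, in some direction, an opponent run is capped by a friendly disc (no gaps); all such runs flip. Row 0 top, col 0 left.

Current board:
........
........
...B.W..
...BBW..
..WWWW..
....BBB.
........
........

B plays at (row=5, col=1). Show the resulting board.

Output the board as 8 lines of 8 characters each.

Place B at (5,1); scan 8 dirs for brackets.
Dir NW: first cell '.' (not opp) -> no flip
Dir N: first cell '.' (not opp) -> no flip
Dir NE: opp run (4,2) capped by B -> flip
Dir W: first cell '.' (not opp) -> no flip
Dir E: first cell '.' (not opp) -> no flip
Dir SW: first cell '.' (not opp) -> no flip
Dir S: first cell '.' (not opp) -> no flip
Dir SE: first cell '.' (not opp) -> no flip
All flips: (4,2)

Answer: ........
........
...B.W..
...BBW..
..BWWW..
.B..BBB.
........
........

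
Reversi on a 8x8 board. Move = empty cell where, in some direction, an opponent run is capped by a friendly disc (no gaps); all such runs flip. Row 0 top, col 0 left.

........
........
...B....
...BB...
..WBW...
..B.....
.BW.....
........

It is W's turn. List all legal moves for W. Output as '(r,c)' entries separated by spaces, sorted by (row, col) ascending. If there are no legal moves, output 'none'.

Answer: (2,2) (2,4) (6,0)

Derivation:
(1,2): no bracket -> illegal
(1,3): no bracket -> illegal
(1,4): no bracket -> illegal
(2,2): flips 1 -> legal
(2,4): flips 2 -> legal
(2,5): no bracket -> illegal
(3,2): no bracket -> illegal
(3,5): no bracket -> illegal
(4,1): no bracket -> illegal
(4,5): no bracket -> illegal
(5,0): no bracket -> illegal
(5,1): no bracket -> illegal
(5,3): no bracket -> illegal
(5,4): no bracket -> illegal
(6,0): flips 1 -> legal
(6,3): no bracket -> illegal
(7,0): no bracket -> illegal
(7,1): no bracket -> illegal
(7,2): no bracket -> illegal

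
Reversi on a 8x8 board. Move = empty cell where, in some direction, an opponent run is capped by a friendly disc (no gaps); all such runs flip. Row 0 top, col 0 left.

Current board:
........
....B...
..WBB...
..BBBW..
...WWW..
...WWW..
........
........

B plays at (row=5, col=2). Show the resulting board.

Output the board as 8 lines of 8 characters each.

Answer: ........
....B...
..WBB...
..BBBW..
...BWW..
..BWWW..
........
........

Derivation:
Place B at (5,2); scan 8 dirs for brackets.
Dir NW: first cell '.' (not opp) -> no flip
Dir N: first cell '.' (not opp) -> no flip
Dir NE: opp run (4,3) capped by B -> flip
Dir W: first cell '.' (not opp) -> no flip
Dir E: opp run (5,3) (5,4) (5,5), next='.' -> no flip
Dir SW: first cell '.' (not opp) -> no flip
Dir S: first cell '.' (not opp) -> no flip
Dir SE: first cell '.' (not opp) -> no flip
All flips: (4,3)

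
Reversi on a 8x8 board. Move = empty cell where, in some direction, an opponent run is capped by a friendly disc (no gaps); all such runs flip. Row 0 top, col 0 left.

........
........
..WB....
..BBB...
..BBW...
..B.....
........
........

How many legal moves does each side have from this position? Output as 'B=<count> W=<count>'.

Answer: B=6 W=3

Derivation:
-- B to move --
(1,1): flips 1 -> legal
(1,2): flips 1 -> legal
(1,3): no bracket -> illegal
(2,1): flips 1 -> legal
(3,1): no bracket -> illegal
(3,5): no bracket -> illegal
(4,5): flips 1 -> legal
(5,3): no bracket -> illegal
(5,4): flips 1 -> legal
(5,5): flips 1 -> legal
B mobility = 6
-- W to move --
(1,2): no bracket -> illegal
(1,3): no bracket -> illegal
(1,4): no bracket -> illegal
(2,1): no bracket -> illegal
(2,4): flips 2 -> legal
(2,5): no bracket -> illegal
(3,1): no bracket -> illegal
(3,5): no bracket -> illegal
(4,1): flips 2 -> legal
(4,5): no bracket -> illegal
(5,1): no bracket -> illegal
(5,3): no bracket -> illegal
(5,4): no bracket -> illegal
(6,1): no bracket -> illegal
(6,2): flips 3 -> legal
(6,3): no bracket -> illegal
W mobility = 3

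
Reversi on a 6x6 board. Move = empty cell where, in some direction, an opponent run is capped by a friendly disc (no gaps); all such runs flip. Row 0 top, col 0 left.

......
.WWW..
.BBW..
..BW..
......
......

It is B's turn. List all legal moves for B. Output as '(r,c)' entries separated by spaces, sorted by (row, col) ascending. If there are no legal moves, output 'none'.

Answer: (0,0) (0,1) (0,2) (0,3) (0,4) (1,4) (2,4) (3,4) (4,4)

Derivation:
(0,0): flips 1 -> legal
(0,1): flips 1 -> legal
(0,2): flips 1 -> legal
(0,3): flips 1 -> legal
(0,4): flips 1 -> legal
(1,0): no bracket -> illegal
(1,4): flips 1 -> legal
(2,0): no bracket -> illegal
(2,4): flips 1 -> legal
(3,4): flips 1 -> legal
(4,2): no bracket -> illegal
(4,3): no bracket -> illegal
(4,4): flips 1 -> legal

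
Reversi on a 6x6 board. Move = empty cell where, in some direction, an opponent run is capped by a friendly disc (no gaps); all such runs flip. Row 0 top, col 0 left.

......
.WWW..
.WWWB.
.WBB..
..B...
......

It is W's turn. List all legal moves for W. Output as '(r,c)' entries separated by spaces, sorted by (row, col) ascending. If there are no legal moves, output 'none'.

Answer: (2,5) (3,4) (3,5) (4,1) (4,3) (4,4) (5,2) (5,3)

Derivation:
(1,4): no bracket -> illegal
(1,5): no bracket -> illegal
(2,5): flips 1 -> legal
(3,4): flips 2 -> legal
(3,5): flips 1 -> legal
(4,1): flips 1 -> legal
(4,3): flips 2 -> legal
(4,4): flips 1 -> legal
(5,1): no bracket -> illegal
(5,2): flips 2 -> legal
(5,3): flips 1 -> legal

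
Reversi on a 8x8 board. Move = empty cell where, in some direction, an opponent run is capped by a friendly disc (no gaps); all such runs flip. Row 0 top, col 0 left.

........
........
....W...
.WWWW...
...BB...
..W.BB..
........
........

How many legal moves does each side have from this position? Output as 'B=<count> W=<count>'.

-- B to move --
(1,3): no bracket -> illegal
(1,4): flips 2 -> legal
(1,5): no bracket -> illegal
(2,0): no bracket -> illegal
(2,1): flips 1 -> legal
(2,2): flips 1 -> legal
(2,3): flips 1 -> legal
(2,5): flips 1 -> legal
(3,0): no bracket -> illegal
(3,5): no bracket -> illegal
(4,0): no bracket -> illegal
(4,1): no bracket -> illegal
(4,2): no bracket -> illegal
(4,5): no bracket -> illegal
(5,1): no bracket -> illegal
(5,3): no bracket -> illegal
(6,1): flips 1 -> legal
(6,2): no bracket -> illegal
(6,3): no bracket -> illegal
B mobility = 6
-- W to move --
(3,5): no bracket -> illegal
(4,2): no bracket -> illegal
(4,5): no bracket -> illegal
(4,6): no bracket -> illegal
(5,3): flips 1 -> legal
(5,6): no bracket -> illegal
(6,3): no bracket -> illegal
(6,4): flips 2 -> legal
(6,5): flips 2 -> legal
(6,6): flips 2 -> legal
W mobility = 4

Answer: B=6 W=4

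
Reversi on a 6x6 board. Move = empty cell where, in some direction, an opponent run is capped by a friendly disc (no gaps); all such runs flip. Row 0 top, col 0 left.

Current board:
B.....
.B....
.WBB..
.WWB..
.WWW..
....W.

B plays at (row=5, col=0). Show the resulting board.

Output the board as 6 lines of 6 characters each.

Answer: B.....
.B....
.WBB..
.WBB..
.BWW..
B...W.

Derivation:
Place B at (5,0); scan 8 dirs for brackets.
Dir NW: edge -> no flip
Dir N: first cell '.' (not opp) -> no flip
Dir NE: opp run (4,1) (3,2) capped by B -> flip
Dir W: edge -> no flip
Dir E: first cell '.' (not opp) -> no flip
Dir SW: edge -> no flip
Dir S: edge -> no flip
Dir SE: edge -> no flip
All flips: (3,2) (4,1)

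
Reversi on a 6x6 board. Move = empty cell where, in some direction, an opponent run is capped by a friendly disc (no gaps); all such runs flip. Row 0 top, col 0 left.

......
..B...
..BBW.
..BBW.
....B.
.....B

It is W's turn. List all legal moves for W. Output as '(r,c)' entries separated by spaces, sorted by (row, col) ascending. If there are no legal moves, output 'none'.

Answer: (0,1) (2,1) (3,1) (4,2) (5,4)

Derivation:
(0,1): flips 2 -> legal
(0,2): no bracket -> illegal
(0,3): no bracket -> illegal
(1,1): no bracket -> illegal
(1,3): no bracket -> illegal
(1,4): no bracket -> illegal
(2,1): flips 2 -> legal
(3,1): flips 2 -> legal
(3,5): no bracket -> illegal
(4,1): no bracket -> illegal
(4,2): flips 1 -> legal
(4,3): no bracket -> illegal
(4,5): no bracket -> illegal
(5,3): no bracket -> illegal
(5,4): flips 1 -> legal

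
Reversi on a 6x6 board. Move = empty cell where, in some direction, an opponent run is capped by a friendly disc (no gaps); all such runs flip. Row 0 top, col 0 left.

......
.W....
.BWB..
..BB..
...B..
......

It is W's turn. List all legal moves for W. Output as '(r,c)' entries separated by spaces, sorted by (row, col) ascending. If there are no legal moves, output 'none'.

Answer: (2,0) (2,4) (3,1) (4,2) (4,4)

Derivation:
(1,0): no bracket -> illegal
(1,2): no bracket -> illegal
(1,3): no bracket -> illegal
(1,4): no bracket -> illegal
(2,0): flips 1 -> legal
(2,4): flips 1 -> legal
(3,0): no bracket -> illegal
(3,1): flips 1 -> legal
(3,4): no bracket -> illegal
(4,1): no bracket -> illegal
(4,2): flips 1 -> legal
(4,4): flips 1 -> legal
(5,2): no bracket -> illegal
(5,3): no bracket -> illegal
(5,4): no bracket -> illegal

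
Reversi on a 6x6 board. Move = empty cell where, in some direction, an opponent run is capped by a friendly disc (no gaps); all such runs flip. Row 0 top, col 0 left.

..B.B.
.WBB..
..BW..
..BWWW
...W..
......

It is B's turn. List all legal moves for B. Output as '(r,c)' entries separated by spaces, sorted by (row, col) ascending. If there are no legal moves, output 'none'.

Answer: (0,0) (1,0) (1,4) (2,0) (2,4) (4,4) (4,5) (5,3) (5,4)

Derivation:
(0,0): flips 1 -> legal
(0,1): no bracket -> illegal
(1,0): flips 1 -> legal
(1,4): flips 1 -> legal
(2,0): flips 1 -> legal
(2,1): no bracket -> illegal
(2,4): flips 1 -> legal
(2,5): no bracket -> illegal
(4,2): no bracket -> illegal
(4,4): flips 1 -> legal
(4,5): flips 2 -> legal
(5,2): no bracket -> illegal
(5,3): flips 3 -> legal
(5,4): flips 1 -> legal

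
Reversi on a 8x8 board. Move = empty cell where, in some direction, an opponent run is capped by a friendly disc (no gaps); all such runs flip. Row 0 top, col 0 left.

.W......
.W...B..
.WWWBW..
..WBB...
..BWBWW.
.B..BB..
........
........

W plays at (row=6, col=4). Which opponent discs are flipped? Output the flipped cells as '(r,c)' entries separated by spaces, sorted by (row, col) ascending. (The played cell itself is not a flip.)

Answer: (5,5)

Derivation:
Dir NW: first cell '.' (not opp) -> no flip
Dir N: opp run (5,4) (4,4) (3,4) (2,4), next='.' -> no flip
Dir NE: opp run (5,5) capped by W -> flip
Dir W: first cell '.' (not opp) -> no flip
Dir E: first cell '.' (not opp) -> no flip
Dir SW: first cell '.' (not opp) -> no flip
Dir S: first cell '.' (not opp) -> no flip
Dir SE: first cell '.' (not opp) -> no flip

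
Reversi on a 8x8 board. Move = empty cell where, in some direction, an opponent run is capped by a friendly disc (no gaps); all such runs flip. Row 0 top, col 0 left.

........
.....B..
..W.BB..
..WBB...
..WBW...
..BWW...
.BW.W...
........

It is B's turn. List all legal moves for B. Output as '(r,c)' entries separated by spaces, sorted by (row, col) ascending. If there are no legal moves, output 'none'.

Answer: (1,1) (1,2) (2,1) (3,1) (4,1) (4,5) (5,1) (5,5) (6,3) (6,5) (7,2) (7,4)

Derivation:
(1,1): flips 1 -> legal
(1,2): flips 3 -> legal
(1,3): no bracket -> illegal
(2,1): flips 1 -> legal
(2,3): no bracket -> illegal
(3,1): flips 1 -> legal
(3,5): no bracket -> illegal
(4,1): flips 1 -> legal
(4,5): flips 1 -> legal
(5,1): flips 1 -> legal
(5,5): flips 3 -> legal
(6,3): flips 2 -> legal
(6,5): flips 1 -> legal
(7,1): no bracket -> illegal
(7,2): flips 1 -> legal
(7,3): no bracket -> illegal
(7,4): flips 3 -> legal
(7,5): no bracket -> illegal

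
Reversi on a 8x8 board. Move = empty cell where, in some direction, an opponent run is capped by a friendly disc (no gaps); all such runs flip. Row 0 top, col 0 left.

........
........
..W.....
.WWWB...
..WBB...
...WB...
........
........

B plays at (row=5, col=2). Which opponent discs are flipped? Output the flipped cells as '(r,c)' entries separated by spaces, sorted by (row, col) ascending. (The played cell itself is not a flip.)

Dir NW: first cell '.' (not opp) -> no flip
Dir N: opp run (4,2) (3,2) (2,2), next='.' -> no flip
Dir NE: first cell 'B' (not opp) -> no flip
Dir W: first cell '.' (not opp) -> no flip
Dir E: opp run (5,3) capped by B -> flip
Dir SW: first cell '.' (not opp) -> no flip
Dir S: first cell '.' (not opp) -> no flip
Dir SE: first cell '.' (not opp) -> no flip

Answer: (5,3)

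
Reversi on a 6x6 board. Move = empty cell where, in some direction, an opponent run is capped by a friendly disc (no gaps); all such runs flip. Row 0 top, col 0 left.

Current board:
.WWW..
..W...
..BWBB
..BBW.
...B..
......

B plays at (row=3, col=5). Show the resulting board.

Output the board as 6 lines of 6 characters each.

Answer: .WWW..
..W...
..BWBB
..BBBB
...B..
......

Derivation:
Place B at (3,5); scan 8 dirs for brackets.
Dir NW: first cell 'B' (not opp) -> no flip
Dir N: first cell 'B' (not opp) -> no flip
Dir NE: edge -> no flip
Dir W: opp run (3,4) capped by B -> flip
Dir E: edge -> no flip
Dir SW: first cell '.' (not opp) -> no flip
Dir S: first cell '.' (not opp) -> no flip
Dir SE: edge -> no flip
All flips: (3,4)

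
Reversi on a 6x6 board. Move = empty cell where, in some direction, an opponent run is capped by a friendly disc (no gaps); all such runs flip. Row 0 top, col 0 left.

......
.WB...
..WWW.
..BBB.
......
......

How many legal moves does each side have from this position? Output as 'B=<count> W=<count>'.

-- B to move --
(0,0): flips 2 -> legal
(0,1): no bracket -> illegal
(0,2): no bracket -> illegal
(1,0): flips 1 -> legal
(1,3): flips 1 -> legal
(1,4): flips 2 -> legal
(1,5): flips 1 -> legal
(2,0): no bracket -> illegal
(2,1): no bracket -> illegal
(2,5): no bracket -> illegal
(3,1): no bracket -> illegal
(3,5): no bracket -> illegal
B mobility = 5
-- W to move --
(0,1): flips 1 -> legal
(0,2): flips 1 -> legal
(0,3): no bracket -> illegal
(1,3): flips 1 -> legal
(2,1): no bracket -> illegal
(2,5): no bracket -> illegal
(3,1): no bracket -> illegal
(3,5): no bracket -> illegal
(4,1): flips 1 -> legal
(4,2): flips 2 -> legal
(4,3): flips 1 -> legal
(4,4): flips 2 -> legal
(4,5): flips 1 -> legal
W mobility = 8

Answer: B=5 W=8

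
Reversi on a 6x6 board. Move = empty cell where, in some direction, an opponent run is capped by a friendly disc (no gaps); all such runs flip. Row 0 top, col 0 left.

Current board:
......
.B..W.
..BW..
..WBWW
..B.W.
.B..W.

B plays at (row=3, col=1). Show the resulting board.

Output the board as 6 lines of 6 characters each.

Place B at (3,1); scan 8 dirs for brackets.
Dir NW: first cell '.' (not opp) -> no flip
Dir N: first cell '.' (not opp) -> no flip
Dir NE: first cell 'B' (not opp) -> no flip
Dir W: first cell '.' (not opp) -> no flip
Dir E: opp run (3,2) capped by B -> flip
Dir SW: first cell '.' (not opp) -> no flip
Dir S: first cell '.' (not opp) -> no flip
Dir SE: first cell 'B' (not opp) -> no flip
All flips: (3,2)

Answer: ......
.B..W.
..BW..
.BBBWW
..B.W.
.B..W.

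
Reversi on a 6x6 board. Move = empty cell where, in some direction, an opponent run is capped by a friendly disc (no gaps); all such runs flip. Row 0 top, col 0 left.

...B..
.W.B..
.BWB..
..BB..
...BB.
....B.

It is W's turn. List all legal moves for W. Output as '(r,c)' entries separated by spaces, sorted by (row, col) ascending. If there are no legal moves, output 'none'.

(0,2): no bracket -> illegal
(0,4): flips 1 -> legal
(1,0): no bracket -> illegal
(1,2): no bracket -> illegal
(1,4): no bracket -> illegal
(2,0): flips 1 -> legal
(2,4): flips 1 -> legal
(3,0): no bracket -> illegal
(3,1): flips 1 -> legal
(3,4): no bracket -> illegal
(3,5): no bracket -> illegal
(4,1): no bracket -> illegal
(4,2): flips 1 -> legal
(4,5): no bracket -> illegal
(5,2): no bracket -> illegal
(5,3): no bracket -> illegal
(5,5): flips 2 -> legal

Answer: (0,4) (2,0) (2,4) (3,1) (4,2) (5,5)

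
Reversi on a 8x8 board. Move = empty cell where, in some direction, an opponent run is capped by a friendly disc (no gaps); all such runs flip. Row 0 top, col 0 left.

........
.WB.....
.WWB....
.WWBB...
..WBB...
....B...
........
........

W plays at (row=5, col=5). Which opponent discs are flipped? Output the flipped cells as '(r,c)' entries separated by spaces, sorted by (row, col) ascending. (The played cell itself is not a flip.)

Dir NW: opp run (4,4) (3,3) capped by W -> flip
Dir N: first cell '.' (not opp) -> no flip
Dir NE: first cell '.' (not opp) -> no flip
Dir W: opp run (5,4), next='.' -> no flip
Dir E: first cell '.' (not opp) -> no flip
Dir SW: first cell '.' (not opp) -> no flip
Dir S: first cell '.' (not opp) -> no flip
Dir SE: first cell '.' (not opp) -> no flip

Answer: (3,3) (4,4)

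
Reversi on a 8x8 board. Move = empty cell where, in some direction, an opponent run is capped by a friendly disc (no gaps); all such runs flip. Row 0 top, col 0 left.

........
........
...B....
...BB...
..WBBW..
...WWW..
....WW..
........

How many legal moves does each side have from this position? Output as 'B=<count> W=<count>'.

Answer: B=9 W=6

Derivation:
-- B to move --
(3,1): no bracket -> illegal
(3,2): no bracket -> illegal
(3,5): no bracket -> illegal
(3,6): no bracket -> illegal
(4,1): flips 1 -> legal
(4,6): flips 1 -> legal
(5,1): flips 1 -> legal
(5,2): no bracket -> illegal
(5,6): flips 1 -> legal
(6,2): flips 1 -> legal
(6,3): flips 1 -> legal
(6,6): flips 1 -> legal
(7,3): no bracket -> illegal
(7,4): flips 2 -> legal
(7,5): no bracket -> illegal
(7,6): flips 2 -> legal
B mobility = 9
-- W to move --
(1,2): flips 2 -> legal
(1,3): flips 3 -> legal
(1,4): no bracket -> illegal
(2,2): flips 2 -> legal
(2,4): flips 3 -> legal
(2,5): no bracket -> illegal
(3,2): flips 1 -> legal
(3,5): flips 1 -> legal
(5,2): no bracket -> illegal
W mobility = 6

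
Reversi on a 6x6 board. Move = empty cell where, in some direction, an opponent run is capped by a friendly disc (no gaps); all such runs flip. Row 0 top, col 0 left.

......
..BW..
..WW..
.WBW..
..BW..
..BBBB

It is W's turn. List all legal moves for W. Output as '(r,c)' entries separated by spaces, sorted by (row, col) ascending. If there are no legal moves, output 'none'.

Answer: (0,1) (0,2) (1,1) (2,1) (4,1) (5,1)

Derivation:
(0,1): flips 1 -> legal
(0,2): flips 1 -> legal
(0,3): no bracket -> illegal
(1,1): flips 1 -> legal
(2,1): flips 1 -> legal
(4,1): flips 2 -> legal
(4,4): no bracket -> illegal
(4,5): no bracket -> illegal
(5,1): flips 1 -> legal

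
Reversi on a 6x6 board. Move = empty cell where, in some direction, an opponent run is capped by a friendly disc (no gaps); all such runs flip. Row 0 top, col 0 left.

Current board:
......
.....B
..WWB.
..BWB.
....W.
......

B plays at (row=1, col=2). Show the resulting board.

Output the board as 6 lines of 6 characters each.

Answer: ......
..B..B
..BBB.
..BWB.
....W.
......

Derivation:
Place B at (1,2); scan 8 dirs for brackets.
Dir NW: first cell '.' (not opp) -> no flip
Dir N: first cell '.' (not opp) -> no flip
Dir NE: first cell '.' (not opp) -> no flip
Dir W: first cell '.' (not opp) -> no flip
Dir E: first cell '.' (not opp) -> no flip
Dir SW: first cell '.' (not opp) -> no flip
Dir S: opp run (2,2) capped by B -> flip
Dir SE: opp run (2,3) capped by B -> flip
All flips: (2,2) (2,3)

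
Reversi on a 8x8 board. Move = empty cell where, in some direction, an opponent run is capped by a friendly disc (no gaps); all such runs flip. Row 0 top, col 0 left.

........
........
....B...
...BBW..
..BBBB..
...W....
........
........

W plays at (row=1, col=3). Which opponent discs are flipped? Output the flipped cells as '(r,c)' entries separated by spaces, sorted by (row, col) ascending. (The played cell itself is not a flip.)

Answer: (2,4)

Derivation:
Dir NW: first cell '.' (not opp) -> no flip
Dir N: first cell '.' (not opp) -> no flip
Dir NE: first cell '.' (not opp) -> no flip
Dir W: first cell '.' (not opp) -> no flip
Dir E: first cell '.' (not opp) -> no flip
Dir SW: first cell '.' (not opp) -> no flip
Dir S: first cell '.' (not opp) -> no flip
Dir SE: opp run (2,4) capped by W -> flip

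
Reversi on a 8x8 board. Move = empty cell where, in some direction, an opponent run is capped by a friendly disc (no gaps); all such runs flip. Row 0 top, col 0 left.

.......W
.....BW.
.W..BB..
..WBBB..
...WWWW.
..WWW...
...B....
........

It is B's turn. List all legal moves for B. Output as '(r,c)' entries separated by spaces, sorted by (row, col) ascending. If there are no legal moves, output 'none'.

Answer: (1,7) (3,1) (3,6) (4,1) (5,5) (5,6) (5,7) (6,1) (6,2) (6,4)

Derivation:
(0,5): no bracket -> illegal
(0,6): no bracket -> illegal
(1,0): no bracket -> illegal
(1,1): no bracket -> illegal
(1,2): no bracket -> illegal
(1,7): flips 1 -> legal
(2,0): no bracket -> illegal
(2,2): no bracket -> illegal
(2,3): no bracket -> illegal
(2,6): no bracket -> illegal
(2,7): no bracket -> illegal
(3,0): no bracket -> illegal
(3,1): flips 1 -> legal
(3,6): flips 2 -> legal
(3,7): no bracket -> illegal
(4,1): flips 1 -> legal
(4,2): no bracket -> illegal
(4,7): no bracket -> illegal
(5,1): no bracket -> illegal
(5,5): flips 2 -> legal
(5,6): flips 1 -> legal
(5,7): flips 1 -> legal
(6,1): flips 2 -> legal
(6,2): flips 2 -> legal
(6,4): flips 2 -> legal
(6,5): no bracket -> illegal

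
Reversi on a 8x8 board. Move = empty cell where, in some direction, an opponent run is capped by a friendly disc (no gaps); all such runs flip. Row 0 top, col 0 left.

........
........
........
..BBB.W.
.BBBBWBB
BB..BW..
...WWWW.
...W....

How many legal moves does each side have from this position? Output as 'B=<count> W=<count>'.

Answer: B=8 W=8

Derivation:
-- B to move --
(2,5): flips 1 -> legal
(2,6): flips 1 -> legal
(2,7): flips 2 -> legal
(3,5): no bracket -> illegal
(3,7): no bracket -> illegal
(5,2): no bracket -> illegal
(5,3): no bracket -> illegal
(5,6): flips 2 -> legal
(5,7): no bracket -> illegal
(6,2): no bracket -> illegal
(6,7): no bracket -> illegal
(7,2): flips 1 -> legal
(7,4): flips 1 -> legal
(7,5): no bracket -> illegal
(7,6): flips 1 -> legal
(7,7): flips 2 -> legal
B mobility = 8
-- W to move --
(2,1): flips 3 -> legal
(2,2): flips 2 -> legal
(2,3): flips 1 -> legal
(2,4): flips 3 -> legal
(2,5): no bracket -> illegal
(3,0): no bracket -> illegal
(3,1): no bracket -> illegal
(3,5): no bracket -> illegal
(3,7): flips 1 -> legal
(4,0): flips 4 -> legal
(5,2): no bracket -> illegal
(5,3): flips 1 -> legal
(5,6): flips 1 -> legal
(5,7): no bracket -> illegal
(6,0): no bracket -> illegal
(6,1): no bracket -> illegal
(6,2): no bracket -> illegal
W mobility = 8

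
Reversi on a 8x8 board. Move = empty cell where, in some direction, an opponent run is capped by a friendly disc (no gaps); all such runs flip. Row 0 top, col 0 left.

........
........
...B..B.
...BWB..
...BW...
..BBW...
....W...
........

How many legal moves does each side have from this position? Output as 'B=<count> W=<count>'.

Answer: B=5 W=9

Derivation:
-- B to move --
(2,4): no bracket -> illegal
(2,5): flips 1 -> legal
(4,5): flips 2 -> legal
(5,5): flips 2 -> legal
(6,3): no bracket -> illegal
(6,5): flips 1 -> legal
(7,3): no bracket -> illegal
(7,4): no bracket -> illegal
(7,5): flips 1 -> legal
B mobility = 5
-- W to move --
(1,2): flips 1 -> legal
(1,3): no bracket -> illegal
(1,4): no bracket -> illegal
(1,5): no bracket -> illegal
(1,6): no bracket -> illegal
(1,7): flips 2 -> legal
(2,2): flips 1 -> legal
(2,4): no bracket -> illegal
(2,5): no bracket -> illegal
(2,7): no bracket -> illegal
(3,2): flips 2 -> legal
(3,6): flips 1 -> legal
(3,7): no bracket -> illegal
(4,1): no bracket -> illegal
(4,2): flips 2 -> legal
(4,5): no bracket -> illegal
(4,6): no bracket -> illegal
(5,1): flips 2 -> legal
(6,1): flips 2 -> legal
(6,2): flips 1 -> legal
(6,3): no bracket -> illegal
W mobility = 9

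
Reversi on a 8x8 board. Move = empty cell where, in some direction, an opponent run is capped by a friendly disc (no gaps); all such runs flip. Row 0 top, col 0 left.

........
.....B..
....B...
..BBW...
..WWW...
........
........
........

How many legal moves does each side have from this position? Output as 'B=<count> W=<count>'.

Answer: B=6 W=6

Derivation:
-- B to move --
(2,3): no bracket -> illegal
(2,5): no bracket -> illegal
(3,1): no bracket -> illegal
(3,5): flips 1 -> legal
(4,1): no bracket -> illegal
(4,5): no bracket -> illegal
(5,1): flips 1 -> legal
(5,2): flips 1 -> legal
(5,3): flips 1 -> legal
(5,4): flips 3 -> legal
(5,5): flips 1 -> legal
B mobility = 6
-- W to move --
(0,4): no bracket -> illegal
(0,5): no bracket -> illegal
(0,6): flips 3 -> legal
(1,3): no bracket -> illegal
(1,4): flips 1 -> legal
(1,6): no bracket -> illegal
(2,1): flips 1 -> legal
(2,2): flips 2 -> legal
(2,3): flips 1 -> legal
(2,5): no bracket -> illegal
(2,6): no bracket -> illegal
(3,1): flips 2 -> legal
(3,5): no bracket -> illegal
(4,1): no bracket -> illegal
W mobility = 6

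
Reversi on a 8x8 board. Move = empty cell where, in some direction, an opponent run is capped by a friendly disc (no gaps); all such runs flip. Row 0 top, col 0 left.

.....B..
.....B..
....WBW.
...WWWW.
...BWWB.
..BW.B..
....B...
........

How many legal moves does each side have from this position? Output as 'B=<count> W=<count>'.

-- B to move --
(1,3): flips 2 -> legal
(1,4): no bracket -> illegal
(1,6): flips 2 -> legal
(1,7): no bracket -> illegal
(2,2): flips 2 -> legal
(2,3): flips 2 -> legal
(2,7): flips 1 -> legal
(3,2): no bracket -> illegal
(3,7): flips 1 -> legal
(4,2): flips 3 -> legal
(4,7): flips 1 -> legal
(5,4): flips 1 -> legal
(5,6): no bracket -> illegal
(6,2): no bracket -> illegal
(6,3): flips 1 -> legal
B mobility = 10
-- W to move --
(0,4): flips 1 -> legal
(0,6): flips 1 -> legal
(1,4): flips 1 -> legal
(1,6): flips 1 -> legal
(3,2): no bracket -> illegal
(3,7): no bracket -> illegal
(4,1): no bracket -> illegal
(4,2): flips 1 -> legal
(4,7): flips 1 -> legal
(5,1): flips 1 -> legal
(5,4): no bracket -> illegal
(5,6): flips 1 -> legal
(5,7): flips 1 -> legal
(6,1): flips 2 -> legal
(6,2): no bracket -> illegal
(6,3): no bracket -> illegal
(6,5): flips 1 -> legal
(6,6): flips 1 -> legal
(7,3): no bracket -> illegal
(7,4): no bracket -> illegal
(7,5): flips 1 -> legal
W mobility = 13

Answer: B=10 W=13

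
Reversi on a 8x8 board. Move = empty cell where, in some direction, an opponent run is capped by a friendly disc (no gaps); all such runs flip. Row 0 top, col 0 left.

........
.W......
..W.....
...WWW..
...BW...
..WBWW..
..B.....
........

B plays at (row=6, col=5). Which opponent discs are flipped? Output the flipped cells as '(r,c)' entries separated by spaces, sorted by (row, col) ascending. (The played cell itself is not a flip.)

Dir NW: opp run (5,4) capped by B -> flip
Dir N: opp run (5,5), next='.' -> no flip
Dir NE: first cell '.' (not opp) -> no flip
Dir W: first cell '.' (not opp) -> no flip
Dir E: first cell '.' (not opp) -> no flip
Dir SW: first cell '.' (not opp) -> no flip
Dir S: first cell '.' (not opp) -> no flip
Dir SE: first cell '.' (not opp) -> no flip

Answer: (5,4)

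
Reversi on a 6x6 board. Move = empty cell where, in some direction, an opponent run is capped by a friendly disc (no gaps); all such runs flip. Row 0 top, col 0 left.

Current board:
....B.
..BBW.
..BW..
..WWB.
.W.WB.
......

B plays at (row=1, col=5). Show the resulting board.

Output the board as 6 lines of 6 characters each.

Place B at (1,5); scan 8 dirs for brackets.
Dir NW: first cell 'B' (not opp) -> no flip
Dir N: first cell '.' (not opp) -> no flip
Dir NE: edge -> no flip
Dir W: opp run (1,4) capped by B -> flip
Dir E: edge -> no flip
Dir SW: first cell '.' (not opp) -> no flip
Dir S: first cell '.' (not opp) -> no flip
Dir SE: edge -> no flip
All flips: (1,4)

Answer: ....B.
..BBBB
..BW..
..WWB.
.W.WB.
......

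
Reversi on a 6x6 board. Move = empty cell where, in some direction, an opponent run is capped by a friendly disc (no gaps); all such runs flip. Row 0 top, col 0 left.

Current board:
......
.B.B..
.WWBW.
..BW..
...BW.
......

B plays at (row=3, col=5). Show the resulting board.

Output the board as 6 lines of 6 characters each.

Place B at (3,5); scan 8 dirs for brackets.
Dir NW: opp run (2,4) capped by B -> flip
Dir N: first cell '.' (not opp) -> no flip
Dir NE: edge -> no flip
Dir W: first cell '.' (not opp) -> no flip
Dir E: edge -> no flip
Dir SW: opp run (4,4), next='.' -> no flip
Dir S: first cell '.' (not opp) -> no flip
Dir SE: edge -> no flip
All flips: (2,4)

Answer: ......
.B.B..
.WWBB.
..BW.B
...BW.
......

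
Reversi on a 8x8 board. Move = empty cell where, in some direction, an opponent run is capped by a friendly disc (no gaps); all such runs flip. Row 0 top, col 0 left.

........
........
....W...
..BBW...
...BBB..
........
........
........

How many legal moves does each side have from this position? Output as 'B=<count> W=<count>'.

Answer: B=5 W=5

Derivation:
-- B to move --
(1,3): no bracket -> illegal
(1,4): flips 2 -> legal
(1,5): flips 1 -> legal
(2,3): flips 1 -> legal
(2,5): flips 1 -> legal
(3,5): flips 1 -> legal
B mobility = 5
-- W to move --
(2,1): no bracket -> illegal
(2,2): no bracket -> illegal
(2,3): no bracket -> illegal
(3,1): flips 2 -> legal
(3,5): no bracket -> illegal
(3,6): no bracket -> illegal
(4,1): no bracket -> illegal
(4,2): flips 1 -> legal
(4,6): no bracket -> illegal
(5,2): flips 1 -> legal
(5,3): no bracket -> illegal
(5,4): flips 1 -> legal
(5,5): no bracket -> illegal
(5,6): flips 1 -> legal
W mobility = 5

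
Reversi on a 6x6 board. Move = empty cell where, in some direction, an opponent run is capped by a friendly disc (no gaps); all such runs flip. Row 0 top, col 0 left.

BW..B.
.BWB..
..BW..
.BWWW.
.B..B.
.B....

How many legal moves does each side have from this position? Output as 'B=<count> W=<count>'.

-- B to move --
(0,2): flips 2 -> legal
(0,3): no bracket -> illegal
(1,0): no bracket -> illegal
(1,4): flips 2 -> legal
(2,1): no bracket -> illegal
(2,4): flips 2 -> legal
(2,5): no bracket -> illegal
(3,5): flips 3 -> legal
(4,2): flips 1 -> legal
(4,3): flips 2 -> legal
(4,5): no bracket -> illegal
B mobility = 6
-- W to move --
(0,2): no bracket -> illegal
(0,3): flips 1 -> legal
(0,5): no bracket -> illegal
(1,0): flips 1 -> legal
(1,4): flips 1 -> legal
(1,5): no bracket -> illegal
(2,0): no bracket -> illegal
(2,1): flips 2 -> legal
(2,4): no bracket -> illegal
(3,0): flips 1 -> legal
(3,5): no bracket -> illegal
(4,0): no bracket -> illegal
(4,2): no bracket -> illegal
(4,3): no bracket -> illegal
(4,5): no bracket -> illegal
(5,0): flips 1 -> legal
(5,2): no bracket -> illegal
(5,3): no bracket -> illegal
(5,4): flips 1 -> legal
(5,5): flips 1 -> legal
W mobility = 8

Answer: B=6 W=8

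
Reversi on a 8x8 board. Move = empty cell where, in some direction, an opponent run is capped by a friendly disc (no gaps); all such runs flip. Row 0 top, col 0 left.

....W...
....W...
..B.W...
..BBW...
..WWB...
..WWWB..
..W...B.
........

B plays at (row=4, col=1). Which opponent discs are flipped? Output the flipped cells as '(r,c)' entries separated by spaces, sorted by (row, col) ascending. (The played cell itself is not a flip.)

Answer: (4,2) (4,3)

Derivation:
Dir NW: first cell '.' (not opp) -> no flip
Dir N: first cell '.' (not opp) -> no flip
Dir NE: first cell 'B' (not opp) -> no flip
Dir W: first cell '.' (not opp) -> no flip
Dir E: opp run (4,2) (4,3) capped by B -> flip
Dir SW: first cell '.' (not opp) -> no flip
Dir S: first cell '.' (not opp) -> no flip
Dir SE: opp run (5,2), next='.' -> no flip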